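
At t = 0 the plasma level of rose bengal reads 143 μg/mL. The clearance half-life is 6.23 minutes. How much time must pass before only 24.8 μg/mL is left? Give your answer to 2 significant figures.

Fraction remaining = 24.8/143 ≈ 0.17343.
n = log₂(143/24.8) = ln(5.7661)/ln 2 ≈ 2.5276 half-lives.
t = n × t½ = 2.5276 × 6.23 ≈ 15.747 minutes.

16 minutes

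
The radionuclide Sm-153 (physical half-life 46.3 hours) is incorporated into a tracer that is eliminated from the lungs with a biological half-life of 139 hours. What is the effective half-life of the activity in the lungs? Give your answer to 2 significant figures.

35 hours

1/t_eff = 1/t_phys + 1/t_biol = 1/46.3 + 1/139 = 0.028793 per hour.
t_eff = 46.3 × 139 / (46.3 + 139) ≈ 34.731 hours.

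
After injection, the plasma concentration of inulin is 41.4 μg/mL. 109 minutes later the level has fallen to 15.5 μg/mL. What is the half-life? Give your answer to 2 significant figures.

A/A₀ = 15.5/41.4 ≈ 0.3744.
n = log₂(2.671) ≈ 1.4174 half-lives elapsed in 109 minutes.
t½ = 109/1.4174 ≈ 76.903 minutes.

77 minutes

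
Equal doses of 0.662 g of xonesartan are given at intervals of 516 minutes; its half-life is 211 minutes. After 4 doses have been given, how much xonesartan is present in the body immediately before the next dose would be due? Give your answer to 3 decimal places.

The 4 doses were given 2064, 1548, 1032, 516 minutes ago.
Total = 0.662·(1/2)^(2064/211) + 0.662·(1/2)^(1548/211) + 0.662·(1/2)^(1032/211) + 0.662·(1/2)^(516/211)
      = 0.00075194 + 0.0040959 + 0.022311 + 0.12153 ≈ 0.14869 g.

0.149 g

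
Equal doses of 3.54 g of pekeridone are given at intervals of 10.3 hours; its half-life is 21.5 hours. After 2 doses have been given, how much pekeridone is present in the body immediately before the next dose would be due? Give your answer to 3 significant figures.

The 2 doses were given 20.6, 10.3 hours ago.
Total = 3.54·(1/2)^(20.6/21.5) + 3.54·(1/2)^(10.3/21.5)
      = 1.8221 + 2.5397 ≈ 4.3618 g.

4.36 g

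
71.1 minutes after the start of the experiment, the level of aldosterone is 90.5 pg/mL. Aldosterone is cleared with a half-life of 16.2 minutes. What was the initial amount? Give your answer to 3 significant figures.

1900 pg/mL

Number of half-lives elapsed: n = 71.1/16.2 ≈ 4.3889.
A₀ = A × 2^n = 90.5 × 2^4.3889 = 90.5 × 20.95 ≈ 1896 pg/mL.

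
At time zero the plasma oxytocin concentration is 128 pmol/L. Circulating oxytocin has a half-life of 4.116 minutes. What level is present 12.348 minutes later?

Elapsed time is 3 half-lives (12.348/4.116).
Each half-life halves the amount: 128 × (1/2)^3 = 128/8 = 16 pmol/L.

16 pmol/L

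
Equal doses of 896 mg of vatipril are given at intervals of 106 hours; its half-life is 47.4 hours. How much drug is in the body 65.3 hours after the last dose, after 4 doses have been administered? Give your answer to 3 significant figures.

The 4 doses were given 383.3, 277.3, 171.3, 65.3 hours ago.
Total = 896·(1/2)^(383.3/47.4) + 896·(1/2)^(277.3/47.4) + 896·(1/2)^(171.3/47.4) + 896·(1/2)^(65.3/47.4)
      = 3.2963 + 15.532 + 73.183 + 344.82 ≈ 436.84 mg.

437 mg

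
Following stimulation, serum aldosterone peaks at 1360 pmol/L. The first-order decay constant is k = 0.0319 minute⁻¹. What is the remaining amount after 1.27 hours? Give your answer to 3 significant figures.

120 pmol/L

t½ = ln 2 / k = 0.69315 / 0.0319 ≈ 21.729 minutes.
Convert the elapsed time: 1.27 hours = 76.2 minutes.
Number of half-lives: n = 76.2/21.729 ≈ 3.5069.
Remaining = 1360 × (1/2)^3.5069 = 1360 × 0.087968 ≈ 119.64 pmol/L.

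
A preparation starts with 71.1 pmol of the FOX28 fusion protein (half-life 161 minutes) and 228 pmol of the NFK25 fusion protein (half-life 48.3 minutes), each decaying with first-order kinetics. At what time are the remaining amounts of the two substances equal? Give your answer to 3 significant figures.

116 minutes

Set 71.1·(1/2)^(t/161) = 228·(1/2)^(t/48.3).
Taking log₂: log₂(71.1/228) = t·(1/161 − 1/48.3).
log₂(0.31184) = -1.6811; 1/161 − 1/48.3 = -0.014493.
t = -1.6811 / -0.014493 ≈ 116 minutes.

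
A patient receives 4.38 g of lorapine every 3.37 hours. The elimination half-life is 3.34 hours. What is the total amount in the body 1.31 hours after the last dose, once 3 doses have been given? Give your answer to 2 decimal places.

The 3 doses were given 8.05, 4.68, 1.31 hours ago.
Total = 4.38·(1/2)^(8.05/3.34) + 4.38·(1/2)^(4.68/3.34) + 4.38·(1/2)^(1.31/3.34)
      = 0.82402 + 1.6583 + 3.3374 ≈ 5.8197 g.

5.82 g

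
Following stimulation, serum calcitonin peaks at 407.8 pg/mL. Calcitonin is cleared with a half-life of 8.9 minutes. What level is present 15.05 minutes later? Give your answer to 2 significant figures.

Number of half-lives: n = 15.05/8.9 ≈ 1.691.
Remaining = 407.8 × (1/2)^1.691 = 407.8 × 0.30971 ≈ 126.3 pg/mL.

130 pg/mL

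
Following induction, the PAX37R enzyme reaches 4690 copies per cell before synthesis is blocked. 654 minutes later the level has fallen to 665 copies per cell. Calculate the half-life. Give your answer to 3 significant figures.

A/A₀ = 665/4690 ≈ 0.14179.
n = log₂(7.0526) ≈ 2.8182 half-lives elapsed in 654 minutes.
t½ = 654/2.8182 ≈ 232.07 minutes.

232 minutes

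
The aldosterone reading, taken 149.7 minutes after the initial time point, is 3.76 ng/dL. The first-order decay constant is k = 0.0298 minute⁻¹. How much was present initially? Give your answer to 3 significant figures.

326 ng/dL

t½ = ln 2 / k = 0.69315 / 0.0298 ≈ 23.26 minutes.
Number of half-lives elapsed: n = 149.7/23.26 ≈ 6.4359.
A₀ = A × 2^n = 3.76 × 2^6.4359 = 3.76 × 86.579 ≈ 325.54 ng/dL.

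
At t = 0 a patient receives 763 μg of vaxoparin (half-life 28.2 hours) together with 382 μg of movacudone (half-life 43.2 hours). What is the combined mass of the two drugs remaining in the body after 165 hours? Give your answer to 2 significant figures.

40 μg

vaxoparin: 763 × (1/2)^(165/28.2) = 763 × (1/2)^5.8511 ≈ 13.218 μg.
movacudone: 382 × (1/2)^(165/43.2) = 382 × (1/2)^3.8194 ≈ 27.058 μg.
Total = 13.218 + 27.058 ≈ 40.276 μg.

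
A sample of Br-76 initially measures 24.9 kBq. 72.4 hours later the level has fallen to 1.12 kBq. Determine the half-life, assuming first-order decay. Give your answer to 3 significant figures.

16.2 hours

A/A₀ = 1.12/24.9 ≈ 0.04498.
n = log₂(22.232) ≈ 4.4746 half-lives elapsed in 72.4 hours.
t½ = 72.4/4.4746 ≈ 16.18 hours.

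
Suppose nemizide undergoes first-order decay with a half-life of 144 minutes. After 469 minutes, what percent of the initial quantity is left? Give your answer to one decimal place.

n = 469/144 ≈ 3.2569 half-lives.
Fraction remaining = (1/2)^3.2569 ≈ 0.10461, i.e. 10.461%.

10.5%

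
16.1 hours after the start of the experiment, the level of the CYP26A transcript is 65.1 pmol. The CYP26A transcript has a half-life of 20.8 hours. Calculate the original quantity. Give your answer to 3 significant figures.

Number of half-lives elapsed: n = 16.1/20.8 ≈ 0.77404.
A₀ = A × 2^n = 65.1 × 2^0.77404 = 65.1 × 1.71 ≈ 111.32 pmol.

111 pmol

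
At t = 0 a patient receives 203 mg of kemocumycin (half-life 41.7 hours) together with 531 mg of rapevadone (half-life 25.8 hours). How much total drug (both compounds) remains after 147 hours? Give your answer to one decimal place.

kemocumycin: 203 × (1/2)^(147/41.7) = 203 × (1/2)^3.5252 ≈ 17.632 mg.
rapevadone: 531 × (1/2)^(147/25.8) = 531 × (1/2)^5.6977 ≈ 10.231 mg.
Total = 17.632 + 10.231 ≈ 27.864 mg.

27.9 mg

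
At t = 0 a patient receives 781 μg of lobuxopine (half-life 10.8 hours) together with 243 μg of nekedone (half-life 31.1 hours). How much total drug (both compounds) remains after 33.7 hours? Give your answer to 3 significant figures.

204 μg

lobuxopine: 781 × (1/2)^(33.7/10.8) = 781 × (1/2)^3.1204 ≈ 89.81 μg.
nekedone: 243 × (1/2)^(33.7/31.1) = 243 × (1/2)^1.0836 ≈ 114.66 μg.
Total = 89.81 + 114.66 ≈ 204.47 μg.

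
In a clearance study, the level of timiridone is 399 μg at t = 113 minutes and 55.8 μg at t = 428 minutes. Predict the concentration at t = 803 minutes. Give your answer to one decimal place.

Over Δt = 428 − 113 = 315 minutes, the level fell by a factor of 399/55.8 ≈ 7.1505.
n = log₂(7.1505) ≈ 2.8381 half-lives, so t½ = 315/2.8381 ≈ 110.99 minutes.
From t = 428 to t = 803: 55.8 × (1/2)^((803−428)/110.99) ≈ 5.3649 μg.

5.4 μg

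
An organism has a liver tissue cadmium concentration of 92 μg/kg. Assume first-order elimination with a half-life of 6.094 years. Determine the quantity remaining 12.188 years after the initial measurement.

23 μg/kg

Elapsed time is 2 half-lives (12.188/6.094).
Each half-life halves the amount: 92 × (1/2)^2 = 92/4 = 23 μg/kg.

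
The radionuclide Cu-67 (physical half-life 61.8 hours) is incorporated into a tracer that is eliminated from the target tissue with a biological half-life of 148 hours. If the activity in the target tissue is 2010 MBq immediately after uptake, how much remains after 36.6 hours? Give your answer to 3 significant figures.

1120 MBq

1/t_eff = 1/t_phys + 1/t_biol = 1/61.8 + 1/148 = 0.022938 per hour.
t_eff = 61.8 × 148 / (61.8 + 148) ≈ 43.596 hours.
Remaining = 2010 × (1/2)^(36.6/43.596) = 2010 × (1/2)^0.83953 ≈ 1123.2 MBq.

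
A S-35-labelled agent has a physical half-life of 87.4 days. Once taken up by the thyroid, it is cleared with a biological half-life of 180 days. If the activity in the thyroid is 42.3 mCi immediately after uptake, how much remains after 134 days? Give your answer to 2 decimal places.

8.72 mCi

1/t_eff = 1/t_phys + 1/t_biol = 1/87.4 + 1/180 = 0.016997 per day.
t_eff = 87.4 × 180 / (87.4 + 180) ≈ 58.833 days.
Remaining = 42.3 × (1/2)^(134/58.833) = 42.3 × (1/2)^2.2776 ≈ 8.7238 mCi.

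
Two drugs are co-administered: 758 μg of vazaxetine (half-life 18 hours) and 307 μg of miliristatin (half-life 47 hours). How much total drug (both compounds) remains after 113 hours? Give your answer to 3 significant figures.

67.8 μg

vazaxetine: 758 × (1/2)^(113/18) = 758 × (1/2)^6.2778 ≈ 9.7694 μg.
miliristatin: 307 × (1/2)^(113/47) = 307 × (1/2)^2.4043 ≈ 57.994 μg.
Total = 9.7694 + 57.994 ≈ 67.764 μg.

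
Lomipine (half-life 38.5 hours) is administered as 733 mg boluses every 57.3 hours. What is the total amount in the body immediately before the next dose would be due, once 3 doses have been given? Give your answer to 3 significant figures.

The 3 doses were given 171.9, 114.6, 57.3 hours ago.
Total = 733·(1/2)^(171.9/38.5) + 733·(1/2)^(114.6/38.5) + 733·(1/2)^(57.3/38.5)
      = 33.191 + 93.122 + 261.26 ≈ 387.58 mg.

388 mg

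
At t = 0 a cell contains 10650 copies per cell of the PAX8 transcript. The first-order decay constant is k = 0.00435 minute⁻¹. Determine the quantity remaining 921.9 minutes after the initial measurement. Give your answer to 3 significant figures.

193 copies per cell

t½ = ln 2 / k = 0.69315 / 0.00435 ≈ 159.34 minutes.
Number of half-lives: n = 921.9/159.34 ≈ 5.7856.
Remaining = 10650 × (1/2)^5.7856 = 10650 × 0.018129 ≈ 193.07 copies per cell.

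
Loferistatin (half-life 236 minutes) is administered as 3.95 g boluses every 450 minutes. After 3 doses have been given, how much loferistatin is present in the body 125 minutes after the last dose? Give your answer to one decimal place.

3.7 g

The 3 doses were given 1025, 575, 125 minutes ago.
Total = 3.95·(1/2)^(1025/236) + 3.95·(1/2)^(575/236) + 3.95·(1/2)^(125/236)
      = 0.19461 + 0.72972 + 2.7362 ≈ 3.6606 g.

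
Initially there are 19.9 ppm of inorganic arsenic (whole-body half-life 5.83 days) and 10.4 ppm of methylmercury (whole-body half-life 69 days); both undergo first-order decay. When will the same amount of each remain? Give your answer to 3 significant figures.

Set 19.9·(1/2)^(t/5.83) = 10.4·(1/2)^(t/69).
Taking log₂: log₂(19.9/10.4) = t·(1/5.83 − 1/69).
log₂(1.9135) = 0.93618; 1/5.83 − 1/69 = 0.15703.
t = 0.93618 / 0.15703 ≈ 5.9617 days.

5.96 days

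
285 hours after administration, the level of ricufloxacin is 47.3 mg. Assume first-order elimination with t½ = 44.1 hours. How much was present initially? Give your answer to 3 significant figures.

4170 mg

Number of half-lives elapsed: n = 285/44.1 ≈ 6.4626.
A₀ = A × 2^n = 47.3 × 2^6.4626 = 47.3 × 88.193 ≈ 4171.5 mg.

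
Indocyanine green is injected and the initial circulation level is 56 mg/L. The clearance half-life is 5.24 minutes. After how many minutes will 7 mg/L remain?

15.72 minutes

7/56 = 1/8, so 3 half-lives have elapsed.
t = 3 × 5.24 = 15.72 minutes.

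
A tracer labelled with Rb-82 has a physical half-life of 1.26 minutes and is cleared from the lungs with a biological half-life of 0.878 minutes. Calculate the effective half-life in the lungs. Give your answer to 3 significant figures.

1/t_eff = 1/t_phys + 1/t_biol = 1/1.26 + 1/0.878 = 1.9326 per minute.
t_eff = 1.26 × 0.878 / (1.26 + 0.878) ≈ 0.51744 minutes.

0.517 minutes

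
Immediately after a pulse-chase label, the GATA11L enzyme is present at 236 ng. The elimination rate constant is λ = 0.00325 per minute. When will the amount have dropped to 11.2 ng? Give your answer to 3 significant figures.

938 minutes

t½ = ln 2 / λ = 0.69315 / 0.00325 ≈ 213.28 minutes.
Fraction remaining = 11.2/236 ≈ 0.047458.
n = log₂(236/11.2) = ln(21.071)/ln 2 ≈ 4.3972 half-lives.
t = n × t½ = 4.3972 × 213.28 ≈ 937.82 minutes.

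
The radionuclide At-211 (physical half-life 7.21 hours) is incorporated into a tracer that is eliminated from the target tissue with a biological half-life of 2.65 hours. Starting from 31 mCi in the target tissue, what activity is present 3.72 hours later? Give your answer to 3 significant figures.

8.19 mCi

1/t_eff = 1/t_phys + 1/t_biol = 1/7.21 + 1/2.65 = 0.51605 per hour.
t_eff = 7.21 × 2.65 / (7.21 + 2.65) ≈ 1.9378 hours.
Remaining = 31 × (1/2)^(3.72/1.9378) = 31 × (1/2)^1.9197 ≈ 8.1935 mCi.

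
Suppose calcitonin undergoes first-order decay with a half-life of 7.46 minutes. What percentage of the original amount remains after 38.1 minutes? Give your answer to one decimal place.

2.9%

n = 38.1/7.46 ≈ 5.1072 half-lives.
Fraction remaining = (1/2)^5.1072 ≈ 0.029011, i.e. 2.9011%.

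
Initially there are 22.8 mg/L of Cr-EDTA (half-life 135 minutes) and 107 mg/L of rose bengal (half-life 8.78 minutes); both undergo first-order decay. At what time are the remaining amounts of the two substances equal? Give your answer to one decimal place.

20.9 minutes

Set 22.8·(1/2)^(t/135) = 107·(1/2)^(t/8.78).
Taking log₂: log₂(22.8/107) = t·(1/135 − 1/8.78).
log₂(0.21308) = -2.2305; 1/135 − 1/8.78 = -0.10649.
t = -2.2305 / -0.10649 ≈ 20.946 minutes.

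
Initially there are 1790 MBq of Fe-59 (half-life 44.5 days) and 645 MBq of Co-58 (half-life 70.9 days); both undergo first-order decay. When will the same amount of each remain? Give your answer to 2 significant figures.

Set 1790·(1/2)^(t/44.5) = 645·(1/2)^(t/70.9).
Taking log₂: log₂(1790/645) = t·(1/44.5 − 1/70.9).
log₂(2.7752) = 1.4726; 1/44.5 − 1/70.9 = 0.0083675.
t = 1.4726 / 0.0083675 ≈ 175.99 days.

180 days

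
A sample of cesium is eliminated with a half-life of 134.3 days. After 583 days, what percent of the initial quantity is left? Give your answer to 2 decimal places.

4.93%

n = 583/134.3 ≈ 4.341 half-lives.
Fraction remaining = (1/2)^4.341 ≈ 0.049342, i.e. 4.9342%.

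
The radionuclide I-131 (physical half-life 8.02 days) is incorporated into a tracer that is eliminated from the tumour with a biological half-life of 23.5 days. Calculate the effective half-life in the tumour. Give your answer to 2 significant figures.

6.0 days

1/t_eff = 1/t_phys + 1/t_biol = 1/8.02 + 1/23.5 = 0.16724 per day.
t_eff = 8.02 × 23.5 / (8.02 + 23.5) ≈ 5.9794 days.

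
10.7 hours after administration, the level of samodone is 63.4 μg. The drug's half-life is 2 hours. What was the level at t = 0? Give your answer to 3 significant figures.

Number of half-lives elapsed: n = 10.7/2 ≈ 5.35.
A₀ = A × 2^n = 63.4 × 2^5.35 = 63.4 × 40.786 ≈ 2585.8 μg.

2590 μg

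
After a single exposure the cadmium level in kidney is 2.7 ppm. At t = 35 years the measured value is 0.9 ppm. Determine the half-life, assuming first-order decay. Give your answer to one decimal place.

22.1 years

A/A₀ = 0.9/2.7 ≈ 0.33333.
n = log₂(3) ≈ 1.585 half-lives elapsed in 35 years.
t½ = 35/1.585 ≈ 22.083 years.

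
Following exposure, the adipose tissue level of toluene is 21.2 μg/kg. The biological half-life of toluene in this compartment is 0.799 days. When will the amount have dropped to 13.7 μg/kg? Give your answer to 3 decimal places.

Fraction remaining = 13.7/21.2 ≈ 0.64623.
n = log₂(21.2/13.7) = ln(1.5474)/ln 2 ≈ 0.62989 half-lives.
t = n × t½ = 0.62989 × 0.799 ≈ 0.50328 days.

0.503 days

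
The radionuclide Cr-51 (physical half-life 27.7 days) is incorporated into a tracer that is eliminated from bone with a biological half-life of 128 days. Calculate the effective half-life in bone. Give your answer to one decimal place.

1/t_eff = 1/t_phys + 1/t_biol = 1/27.7 + 1/128 = 0.043914 per day.
t_eff = 27.7 × 128 / (27.7 + 128) ≈ 22.772 days.

22.8 days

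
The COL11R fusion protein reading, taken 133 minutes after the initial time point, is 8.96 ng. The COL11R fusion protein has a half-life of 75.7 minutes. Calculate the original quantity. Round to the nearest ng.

Number of half-lives elapsed: n = 133/75.7 ≈ 1.7569.
A₀ = A × 2^n = 8.96 × 2^1.7569 = 8.96 × 3.3798 ≈ 30.283 ng.

30 ng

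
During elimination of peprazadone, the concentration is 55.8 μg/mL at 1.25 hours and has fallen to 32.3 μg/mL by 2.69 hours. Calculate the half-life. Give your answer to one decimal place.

Over Δt = 2.69 − 1.25 = 1.44 hours, the level fell by a factor of 55.8/32.3 ≈ 1.7276.
n = log₂(1.7276) ≈ 0.78873 half-lives, so t½ = 1.44/0.78873 ≈ 1.8257 hours.

1.8 hours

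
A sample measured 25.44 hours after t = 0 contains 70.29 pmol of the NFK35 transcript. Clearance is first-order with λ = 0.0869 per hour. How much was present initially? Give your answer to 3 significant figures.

641 pmol

t½ = ln 2 / λ = 0.69315 / 0.0869 ≈ 7.9764 hours.
Number of half-lives elapsed: n = 25.44/7.9764 ≈ 3.1894.
A₀ = A × 2^n = 70.29 × 2^3.1894 = 70.29 × 9.1224 ≈ 641.22 pmol.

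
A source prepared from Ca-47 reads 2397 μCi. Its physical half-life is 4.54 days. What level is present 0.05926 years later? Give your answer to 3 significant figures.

Convert the elapsed time: 0.05926 years = 21.6299 days.
Number of half-lives: n = 21.6299/4.54 ≈ 4.7643.
Remaining = 2397 × (1/2)^4.7643 = 2397 × 0.036796 ≈ 88.201 μCi.

88.2 μCi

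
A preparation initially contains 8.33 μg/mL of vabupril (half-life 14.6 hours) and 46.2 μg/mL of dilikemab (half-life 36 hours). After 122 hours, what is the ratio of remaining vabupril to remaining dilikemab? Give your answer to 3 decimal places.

0.006

vabupril: 8.33 × (1/2)^(122/14.6) = 8.33 × (1/2)^8.3562 ≈ 0.025421 μg/mL.
dilikemab: 46.2 × (1/2)^(122/36) = 46.2 × (1/2)^3.3889 ≈ 4.4105 μg/mL.
Ratio ≈ 0.025421 / 4.4105 ≈ 0.0057637.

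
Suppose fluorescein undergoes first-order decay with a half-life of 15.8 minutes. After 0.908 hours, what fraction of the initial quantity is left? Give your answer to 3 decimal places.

0.908 hours = 54.48 minutes.
n = 54.48/15.8 ≈ 3.4481 half-lives.
Fraction remaining = (1/2)^3.4481 ≈ 0.091626.

0.092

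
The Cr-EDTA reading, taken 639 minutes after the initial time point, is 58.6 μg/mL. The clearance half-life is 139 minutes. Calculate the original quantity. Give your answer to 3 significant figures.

Number of half-lives elapsed: n = 639/139 ≈ 4.5971.
A₀ = A × 2^n = 58.6 × 2^4.5971 = 58.6 × 24.203 ≈ 1418.3 μg/mL.

1420 μg/mL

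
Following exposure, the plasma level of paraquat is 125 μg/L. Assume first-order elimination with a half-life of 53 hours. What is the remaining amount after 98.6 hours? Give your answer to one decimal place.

Number of half-lives: n = 98.6/53 ≈ 1.8604.
Remaining = 125 × (1/2)^1.8604 = 125 × 0.2754 ≈ 34.426 μg/L.

34.4 μg/L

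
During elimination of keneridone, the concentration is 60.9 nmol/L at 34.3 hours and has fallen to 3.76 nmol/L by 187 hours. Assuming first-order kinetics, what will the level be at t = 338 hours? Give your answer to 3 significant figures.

0.239 nmol/L

Over Δt = 187 − 34.3 = 152.7 hours, the level fell by a factor of 60.9/3.76 ≈ 16.197.
n = log₂(16.197) ≈ 4.0176 half-lives, so t½ = 152.7/4.0176 ≈ 38.007 hours.
From t = 187 to t = 338: 3.76 × (1/2)^((338−187)/38.007) ≈ 0.23945 nmol/L.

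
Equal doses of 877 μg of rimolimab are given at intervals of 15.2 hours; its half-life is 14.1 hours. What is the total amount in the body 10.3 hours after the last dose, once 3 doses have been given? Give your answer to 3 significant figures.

898 μg

The 3 doses were given 40.7, 25.5, 10.3 hours ago.
Total = 877·(1/2)^(40.7/14.1) + 877·(1/2)^(25.5/14.1) + 877·(1/2)^(10.3/14.1)
      = 118.6 + 250.37 + 528.56 ≈ 897.53 μg.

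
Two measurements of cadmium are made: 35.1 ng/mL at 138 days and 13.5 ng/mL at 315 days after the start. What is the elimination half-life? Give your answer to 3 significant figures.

Over Δt = 315 − 138 = 177 days, the level fell by a factor of 35.1/13.5 ≈ 2.6.
n = log₂(2.6) ≈ 1.3785 half-lives, so t½ = 177/1.3785 ≈ 128.4 days.

128 days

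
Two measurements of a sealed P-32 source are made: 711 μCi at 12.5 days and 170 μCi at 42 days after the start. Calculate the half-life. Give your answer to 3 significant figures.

14.3 days

Over Δt = 42 − 12.5 = 29.5 days, the level fell by a factor of 711/170 ≈ 4.1824.
n = log₂(4.1824) ≈ 2.0643 half-lives, so t½ = 29.5/2.0643 ≈ 14.29 days.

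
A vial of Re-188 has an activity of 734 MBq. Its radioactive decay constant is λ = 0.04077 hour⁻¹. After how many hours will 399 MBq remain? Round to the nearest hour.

t½ = ln 2 / λ = 0.69315 / 0.04077 ≈ 17.001 hours.
Fraction remaining = 399/734 ≈ 0.5436.
n = log₂(734/399) = ln(1.8396)/ln 2 ≈ 0.87939 half-lives.
t = n × t½ = 0.87939 × 17.001 ≈ 14.951 hours.

15 hours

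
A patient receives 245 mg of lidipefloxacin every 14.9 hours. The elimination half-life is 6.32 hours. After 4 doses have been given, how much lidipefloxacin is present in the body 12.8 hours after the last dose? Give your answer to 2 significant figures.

The 4 doses were given 57.5, 42.6, 27.7, 12.8 hours ago.
Total = 245·(1/2)^(57.5/6.32) + 245·(1/2)^(42.6/6.32) + 245·(1/2)^(27.7/6.32) + 245·(1/2)^(12.8/6.32)
      = 0.44706 + 2.2912 + 11.743 + 60.185 ≈ 74.666 mg.

75 mg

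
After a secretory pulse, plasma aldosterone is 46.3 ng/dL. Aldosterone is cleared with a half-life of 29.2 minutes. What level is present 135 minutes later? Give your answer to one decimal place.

Number of half-lives: n = 135/29.2 ≈ 4.6233.
Remaining = 46.3 × (1/2)^4.6233 = 46.3 × 0.040574 ≈ 1.8786 ng/dL.

1.9 ng/dL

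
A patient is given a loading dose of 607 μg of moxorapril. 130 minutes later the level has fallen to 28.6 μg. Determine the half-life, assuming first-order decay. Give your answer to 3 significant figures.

A/A₀ = 28.6/607 ≈ 0.047117.
n = log₂(21.224) ≈ 4.4076 half-lives elapsed in 130 minutes.
t½ = 130/4.4076 ≈ 29.494 minutes.

29.5 minutes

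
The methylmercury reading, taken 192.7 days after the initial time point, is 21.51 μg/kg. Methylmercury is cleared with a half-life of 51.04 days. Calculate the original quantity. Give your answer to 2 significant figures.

Number of half-lives elapsed: n = 192.7/51.04 ≈ 3.7755.
A₀ = A × 2^n = 21.51 × 2^3.7755 = 21.51 × 13.694 ≈ 294.56 μg/kg.

290 μg/kg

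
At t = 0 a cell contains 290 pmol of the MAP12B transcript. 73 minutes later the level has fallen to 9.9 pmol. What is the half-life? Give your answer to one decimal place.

15.0 minutes

A/A₀ = 9.9/290 ≈ 0.034138.
n = log₂(29.293) ≈ 4.8725 half-lives elapsed in 73 minutes.
t½ = 73/4.8725 ≈ 14.982 minutes.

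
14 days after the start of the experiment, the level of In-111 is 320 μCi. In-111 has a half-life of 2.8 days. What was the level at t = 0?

10240 μCi

Number of half-lives elapsed: n = 14/2.8 ≈ 5.
A₀ = A × 2^n = 320 × 2^5 = 320 × 32 ≈ 10240 μCi.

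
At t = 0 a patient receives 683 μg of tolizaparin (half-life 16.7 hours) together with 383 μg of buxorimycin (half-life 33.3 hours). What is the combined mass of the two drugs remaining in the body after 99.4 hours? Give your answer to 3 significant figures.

59.4 μg

tolizaparin: 683 × (1/2)^(99.4/16.7) = 683 × (1/2)^5.9521 ≈ 11.032 μg.
buxorimycin: 383 × (1/2)^(99.4/33.3) = 383 × (1/2)^2.985 ≈ 48.376 μg.
Total = 11.032 + 48.376 ≈ 59.408 μg.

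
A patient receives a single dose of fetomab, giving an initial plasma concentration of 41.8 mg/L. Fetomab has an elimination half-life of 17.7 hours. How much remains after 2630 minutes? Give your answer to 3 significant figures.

Convert the elapsed time: 2630 minutes = 43.8333 hours.
Number of half-lives: n = 43.8333/17.7 ≈ 2.4765.
Remaining = 41.8 × (1/2)^2.4765 = 41.8 × 0.17968 ≈ 7.5108 mg/L.

7.51 mg/L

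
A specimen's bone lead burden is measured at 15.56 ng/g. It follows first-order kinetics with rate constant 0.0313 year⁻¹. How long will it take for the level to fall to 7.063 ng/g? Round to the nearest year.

25 years

t½ = ln 2 / λ = 0.69315 / 0.0313 ≈ 22.145 years.
Fraction remaining = 7.063/15.56 ≈ 0.45392.
n = log₂(15.56/7.063) = ln(2.203)/ln 2 ≈ 1.1395 half-lives.
t = n × t½ = 1.1395 × 22.145 ≈ 25.234 years.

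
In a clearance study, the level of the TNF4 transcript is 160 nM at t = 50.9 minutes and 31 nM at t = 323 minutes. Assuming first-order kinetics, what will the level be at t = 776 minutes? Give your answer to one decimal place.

Over Δt = 323 − 50.9 = 272.1 minutes, the level fell by a factor of 160/31 ≈ 5.1613.
n = log₂(5.1613) ≈ 2.3677 half-lives, so t½ = 272.1/2.3677 ≈ 114.92 minutes.
From t = 323 to t = 776: 31 × (1/2)^((776−323)/114.92) ≈ 2.0172 nM.

2.0 nM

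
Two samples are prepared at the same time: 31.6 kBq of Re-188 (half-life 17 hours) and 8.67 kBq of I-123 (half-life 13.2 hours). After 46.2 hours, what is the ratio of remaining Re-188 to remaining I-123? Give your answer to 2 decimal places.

6.27

Re-188: 31.6 × (1/2)^(46.2/17) = 31.6 × (1/2)^2.7176 ≈ 4.8039 kBq.
I-123: 8.67 × (1/2)^(46.2/13.2) = 8.67 × (1/2)^3.5 ≈ 0.76633 kBq.
Ratio ≈ 4.8039 / 0.76633 ≈ 6.2687.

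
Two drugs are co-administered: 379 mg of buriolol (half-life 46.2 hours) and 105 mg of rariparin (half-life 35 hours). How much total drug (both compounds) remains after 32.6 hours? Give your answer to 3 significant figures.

287 mg

buriolol: 379 × (1/2)^(32.6/46.2) = 379 × (1/2)^0.70563 ≈ 232.39 mg.
rariparin: 105 × (1/2)^(32.6/35) = 105 × (1/2)^0.93143 ≈ 55.056 mg.
Total = 232.39 + 55.056 ≈ 287.45 mg.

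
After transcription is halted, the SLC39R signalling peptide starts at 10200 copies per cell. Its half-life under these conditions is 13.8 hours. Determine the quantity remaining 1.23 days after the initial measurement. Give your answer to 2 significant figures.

Convert the elapsed time: 1.23 days = 29.52 hours.
Number of half-lives: n = 29.52/13.8 ≈ 2.1391.
Remaining = 10200 × (1/2)^2.1391 = 10200 × 0.22702 ≈ 2315.6 copies per cell.

2300 copies per cell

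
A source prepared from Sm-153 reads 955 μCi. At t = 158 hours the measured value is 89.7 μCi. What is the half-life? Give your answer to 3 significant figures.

A/A₀ = 89.7/955 ≈ 0.093927.
n = log₂(10.647) ≈ 3.4123 half-lives elapsed in 158 hours.
t½ = 158/3.4123 ≈ 46.303 hours.

46.3 hours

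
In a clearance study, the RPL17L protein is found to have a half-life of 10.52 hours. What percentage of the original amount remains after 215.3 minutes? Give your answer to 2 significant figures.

79%

215.3 minutes = 3.58833 hours.
n = 3.58833/10.52 ≈ 0.3411 half-lives.
Fraction remaining = (1/2)^0.3411 ≈ 0.78944, i.e. 78.944%.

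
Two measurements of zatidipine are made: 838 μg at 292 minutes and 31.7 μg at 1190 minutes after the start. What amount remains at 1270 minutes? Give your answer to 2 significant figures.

Over Δt = 1190 − 292 = 898 minutes, the level fell by a factor of 838/31.7 ≈ 26.435.
n = log₂(26.435) ≈ 4.7244 half-lives, so t½ = 898/4.7244 ≈ 190.08 minutes.
From t = 1190 to t = 1270: 31.7 × (1/2)^((1270−1190)/190.08) ≈ 23.679 μg.

24 μg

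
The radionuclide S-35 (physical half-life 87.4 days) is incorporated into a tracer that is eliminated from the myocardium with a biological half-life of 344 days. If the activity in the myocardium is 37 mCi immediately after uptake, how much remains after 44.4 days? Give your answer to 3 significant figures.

23.8 mCi

1/t_eff = 1/t_phys + 1/t_biol = 1/87.4 + 1/344 = 0.014349 per day.
t_eff = 87.4 × 344 / (87.4 + 344) ≈ 69.693 days.
Remaining = 37 × (1/2)^(44.4/69.693) = 37 × (1/2)^0.63708 ≈ 23.792 mCi.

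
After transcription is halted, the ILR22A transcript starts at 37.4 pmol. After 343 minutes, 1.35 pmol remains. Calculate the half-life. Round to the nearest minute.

A/A₀ = 1.35/37.4 ≈ 0.036096.
n = log₂(27.704) ≈ 4.792 half-lives elapsed in 343 minutes.
t½ = 343/4.792 ≈ 71.578 minutes.

72 minutes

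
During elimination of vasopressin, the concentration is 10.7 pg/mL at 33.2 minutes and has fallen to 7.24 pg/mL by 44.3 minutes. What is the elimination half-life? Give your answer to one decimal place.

19.7 minutes

Over Δt = 44.3 − 33.2 = 11.1 minutes, the level fell by a factor of 10.7/7.24 ≈ 1.4779.
n = log₂(1.4779) ≈ 0.56355 half-lives, so t½ = 11.1/0.56355 ≈ 19.697 minutes.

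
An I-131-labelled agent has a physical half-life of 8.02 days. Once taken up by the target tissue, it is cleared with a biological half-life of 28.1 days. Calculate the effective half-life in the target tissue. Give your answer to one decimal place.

1/t_eff = 1/t_phys + 1/t_biol = 1/8.02 + 1/28.1 = 0.16028 per day.
t_eff = 8.02 × 28.1 / (8.02 + 28.1) ≈ 6.2393 days.

6.2 days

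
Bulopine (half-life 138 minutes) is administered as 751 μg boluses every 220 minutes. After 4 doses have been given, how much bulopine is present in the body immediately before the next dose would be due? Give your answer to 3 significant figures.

The 4 doses were given 880, 660, 440, 220 minutes ago.
Total = 751·(1/2)^(880/138) + 751·(1/2)^(660/138) + 751·(1/2)^(440/138) + 751·(1/2)^(220/138)
      = 9.0371 + 27.285 + 82.382 + 248.74 ≈ 367.44 μg.

367 μg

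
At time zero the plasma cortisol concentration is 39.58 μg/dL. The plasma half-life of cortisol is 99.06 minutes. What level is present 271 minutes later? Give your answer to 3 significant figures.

Number of half-lives: n = 271/99.06 ≈ 2.7357.
Remaining = 39.58 × (1/2)^2.7357 = 39.58 × 0.15013 ≈ 5.9421 μg/dL.

5.94 μg/dL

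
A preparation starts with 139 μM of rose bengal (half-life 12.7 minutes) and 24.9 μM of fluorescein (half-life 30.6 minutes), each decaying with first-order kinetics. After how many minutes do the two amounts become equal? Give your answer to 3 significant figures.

Set 139·(1/2)^(t/12.7) = 24.9·(1/2)^(t/30.6).
Taking log₂: log₂(139/24.9) = t·(1/12.7 − 1/30.6).
log₂(5.5823) = 2.4809; 1/12.7 − 1/30.6 = 0.04606.
t = 2.4809 / 0.04606 ≈ 53.861 minutes.

53.9 minutes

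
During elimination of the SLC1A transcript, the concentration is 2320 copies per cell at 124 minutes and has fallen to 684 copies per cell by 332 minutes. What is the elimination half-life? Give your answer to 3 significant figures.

Over Δt = 332 − 124 = 208 minutes, the level fell by a factor of 2320/684 ≈ 3.3918.
n = log₂(3.3918) ≈ 1.7621 half-lives, so t½ = 208/1.7621 ≈ 118.04 minutes.

118 minutes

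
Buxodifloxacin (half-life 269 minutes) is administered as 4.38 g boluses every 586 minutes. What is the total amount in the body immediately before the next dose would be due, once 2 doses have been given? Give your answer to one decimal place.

1.2 g

The 2 doses were given 1172, 586 minutes ago.
Total = 4.38·(1/2)^(1172/269) + 4.38·(1/2)^(586/269)
      = 0.21376 + 0.96761 ≈ 1.1814 g.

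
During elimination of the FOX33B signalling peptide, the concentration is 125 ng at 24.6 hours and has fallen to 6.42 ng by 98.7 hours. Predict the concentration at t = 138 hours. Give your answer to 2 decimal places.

Over Δt = 98.7 − 24.6 = 74.1 hours, the level fell by a factor of 125/6.42 ≈ 19.47.
n = log₂(19.47) ≈ 4.2832 half-lives, so t½ = 74.1/4.2832 ≈ 17.3 hours.
From t = 98.7 to t = 138: 6.42 × (1/2)^((138−98.7)/17.3) ≈ 1.3295 ng.

1.33 ng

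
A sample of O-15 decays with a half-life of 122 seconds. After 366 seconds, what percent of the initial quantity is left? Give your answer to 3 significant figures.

12.5%

n = 366/122 ≈ 3 half-lives.
Fraction remaining = (1/2)^3 ≈ 0.125, i.e. 12.5%.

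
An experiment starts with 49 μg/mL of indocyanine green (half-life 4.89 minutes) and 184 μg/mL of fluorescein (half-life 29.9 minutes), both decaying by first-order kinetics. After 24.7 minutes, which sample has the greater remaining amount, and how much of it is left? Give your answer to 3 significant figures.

fluorescein, 104 μg/mL

indocyanine green: 49 × (1/2)^5.0511 ≈ 1.4779 μg/mL.
fluorescein: 184 × (1/2)^0.82609 ≈ 103.79 μg/mL.
Fluorescein has more remaining, at ≈ 103.79 μg/mL.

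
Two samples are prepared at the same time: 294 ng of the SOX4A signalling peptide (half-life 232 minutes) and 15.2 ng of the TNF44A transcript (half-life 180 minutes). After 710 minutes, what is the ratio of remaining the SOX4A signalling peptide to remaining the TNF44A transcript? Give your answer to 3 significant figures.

35.7

SOX4A signalling peptide: 294 × (1/2)^(710/232) = 294 × (1/2)^3.0603 ≈ 35.245 ng.
TNF44A transcript: 15.2 × (1/2)^(710/180) = 15.2 × (1/2)^3.9444 ≈ 0.9873 ng.
Ratio ≈ 35.245 / 0.9873 ≈ 35.698.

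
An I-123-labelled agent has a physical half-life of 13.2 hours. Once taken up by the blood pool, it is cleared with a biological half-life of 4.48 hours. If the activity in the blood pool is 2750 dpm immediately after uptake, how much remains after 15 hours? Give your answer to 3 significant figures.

1/t_eff = 1/t_phys + 1/t_biol = 1/13.2 + 1/4.48 = 0.29897 per hour.
t_eff = 13.2 × 4.48 / (13.2 + 4.48) ≈ 3.3448 hours.
Remaining = 2750 × (1/2)^(15/3.3448) = 2750 × (1/2)^4.4846 ≈ 122.84 dpm.

123 dpm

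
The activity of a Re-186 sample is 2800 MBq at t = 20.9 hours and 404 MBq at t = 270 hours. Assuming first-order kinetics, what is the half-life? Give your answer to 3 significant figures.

Over Δt = 270 − 20.9 = 249.1 hours, the level fell by a factor of 2800/404 ≈ 6.9307.
n = log₂(6.9307) ≈ 2.793 half-lives, so t½ = 249.1/2.793 ≈ 89.187 hours.

89.2 hours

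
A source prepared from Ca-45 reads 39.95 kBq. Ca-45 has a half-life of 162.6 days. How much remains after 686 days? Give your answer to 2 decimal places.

2.15 kBq

Number of half-lives: n = 686/162.6 ≈ 4.2189.
Remaining = 39.95 × (1/2)^4.2189 = 39.95 × 0.0537 ≈ 2.1453 kBq.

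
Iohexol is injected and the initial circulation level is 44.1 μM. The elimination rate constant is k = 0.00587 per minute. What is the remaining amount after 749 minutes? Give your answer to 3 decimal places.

0.543 μM

t½ = ln 2 / k = 0.69315 / 0.00587 ≈ 118.08 minutes.
Number of half-lives: n = 749/118.08 ≈ 6.343.
Remaining = 44.1 × (1/2)^6.343 = 44.1 × 0.012319 ≈ 0.54326 μM.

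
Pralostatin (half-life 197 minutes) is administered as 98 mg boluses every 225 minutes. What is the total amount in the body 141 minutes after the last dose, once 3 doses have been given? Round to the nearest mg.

99 mg

The 3 doses were given 591, 366, 141 minutes ago.
Total = 98·(1/2)^(591/197) + 98·(1/2)^(366/197) + 98·(1/2)^(141/197)
      = 12.25 + 27.037 + 59.672 ≈ 98.958 mg.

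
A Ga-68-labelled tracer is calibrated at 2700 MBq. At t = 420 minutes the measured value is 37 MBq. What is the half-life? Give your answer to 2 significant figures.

A/A₀ = 37/2700 ≈ 0.013704.
n = log₂(72.973) ≈ 6.1893 half-lives elapsed in 420 minutes.
t½ = 420/6.1893 ≈ 67.859 minutes.

68 minutes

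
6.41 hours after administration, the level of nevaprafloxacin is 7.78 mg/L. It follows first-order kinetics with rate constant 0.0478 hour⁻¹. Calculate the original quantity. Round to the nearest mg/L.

t½ = ln 2 / k = 0.69315 / 0.0478 ≈ 14.501 hours.
Number of half-lives elapsed: n = 6.41/14.501 ≈ 0.44204.
A₀ = A × 2^n = 7.78 × 2^0.44204 = 7.78 × 1.3585 ≈ 10.569 mg/L.

11 mg/L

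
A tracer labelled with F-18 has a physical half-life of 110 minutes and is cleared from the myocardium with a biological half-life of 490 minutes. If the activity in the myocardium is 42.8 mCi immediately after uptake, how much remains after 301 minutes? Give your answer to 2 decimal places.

1/t_eff = 1/t_phys + 1/t_biol = 1/110 + 1/490 = 0.011132 per minute.
t_eff = 110 × 490 / (110 + 490) ≈ 89.833 minutes.
Remaining = 42.8 × (1/2)^(301/89.833) = 42.8 × (1/2)^3.3506 ≈ 4.1956 mCi.

4.20 mCi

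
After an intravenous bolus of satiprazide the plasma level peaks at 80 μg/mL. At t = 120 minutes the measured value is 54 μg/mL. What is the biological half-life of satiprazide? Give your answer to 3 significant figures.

212 minutes

A/A₀ = 54/80 ≈ 0.675.
n = log₂(1.4815) ≈ 0.56704 half-lives elapsed in 120 minutes.
t½ = 120/0.56704 ≈ 211.63 minutes.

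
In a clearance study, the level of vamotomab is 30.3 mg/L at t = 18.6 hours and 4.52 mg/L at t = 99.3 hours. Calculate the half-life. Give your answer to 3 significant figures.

Over Δt = 99.3 − 18.6 = 80.7 hours, the level fell by a factor of 30.3/4.52 ≈ 6.7035.
n = log₂(6.7035) ≈ 2.7449 half-lives, so t½ = 80.7/2.7449 ≈ 29.4 hours.

29.4 hours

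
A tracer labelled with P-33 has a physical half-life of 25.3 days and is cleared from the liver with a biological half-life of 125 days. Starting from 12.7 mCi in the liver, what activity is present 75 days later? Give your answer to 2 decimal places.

1/t_eff = 1/t_phys + 1/t_biol = 1/25.3 + 1/125 = 0.047526 per day.
t_eff = 25.3 × 125 / (25.3 + 125) ≈ 21.041 days.
Remaining = 12.7 × (1/2)^(75/21.041) = 12.7 × (1/2)^3.5644 ≈ 1.0735 mCi.

1.07 mCi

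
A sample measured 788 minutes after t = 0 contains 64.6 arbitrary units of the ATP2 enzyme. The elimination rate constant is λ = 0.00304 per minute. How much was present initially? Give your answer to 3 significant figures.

t½ = ln 2 / λ = 0.69315 / 0.00304 ≈ 228.01 minutes.
Number of half-lives elapsed: n = 788/228.01 ≈ 3.456.
A₀ = A × 2^n = 64.6 × 2^3.456 = 64.6 × 10.974 ≈ 708.91 arbitrary units.

709 arbitrary units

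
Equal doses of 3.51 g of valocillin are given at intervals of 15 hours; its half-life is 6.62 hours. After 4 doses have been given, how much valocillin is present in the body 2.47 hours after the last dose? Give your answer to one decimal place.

The 4 doses were given 47.47, 32.47, 17.47, 2.47 hours ago.
Total = 3.51·(1/2)^(47.47/6.62) + 3.51·(1/2)^(32.47/6.62) + 3.51·(1/2)^(17.47/6.62) + 3.51·(1/2)^(2.47/6.62)
      = 0.024362 + 0.11717 + 0.5635 + 2.7101 ≈ 3.4152 g.

3.4 g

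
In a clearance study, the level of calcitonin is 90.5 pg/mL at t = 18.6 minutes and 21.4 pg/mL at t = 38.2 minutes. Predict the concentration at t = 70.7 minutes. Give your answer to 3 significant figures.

Over Δt = 38.2 − 18.6 = 19.6 minutes, the level fell by a factor of 90.5/21.4 ≈ 4.229.
n = log₂(4.229) ≈ 2.0803 half-lives, so t½ = 19.6/2.0803 ≈ 9.4217 minutes.
From t = 38.2 to t = 70.7: 21.4 × (1/2)^((70.7−38.2)/9.4217) ≈ 1.9589 pg/mL.

1.96 pg/mL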